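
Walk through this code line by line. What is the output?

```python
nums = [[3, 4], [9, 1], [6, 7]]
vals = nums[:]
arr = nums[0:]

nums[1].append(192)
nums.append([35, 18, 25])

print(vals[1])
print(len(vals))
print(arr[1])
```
[9, 1, 192]
3
[9, 1, 192]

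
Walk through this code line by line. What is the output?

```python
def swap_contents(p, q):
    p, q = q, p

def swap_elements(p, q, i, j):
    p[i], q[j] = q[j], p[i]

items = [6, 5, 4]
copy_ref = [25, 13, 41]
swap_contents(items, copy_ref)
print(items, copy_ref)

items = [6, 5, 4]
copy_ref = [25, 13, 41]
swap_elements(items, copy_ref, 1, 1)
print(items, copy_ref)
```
[6, 5, 4] [25, 13, 41]
[6, 13, 4] [25, 5, 41]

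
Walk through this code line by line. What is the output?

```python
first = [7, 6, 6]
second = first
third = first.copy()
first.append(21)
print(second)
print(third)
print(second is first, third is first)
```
[7, 6, 6, 21]
[7, 6, 6]
True False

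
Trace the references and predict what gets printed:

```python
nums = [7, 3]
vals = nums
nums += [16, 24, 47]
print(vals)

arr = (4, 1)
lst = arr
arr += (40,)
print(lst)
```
[7, 3, 16, 24, 47]
(4, 1)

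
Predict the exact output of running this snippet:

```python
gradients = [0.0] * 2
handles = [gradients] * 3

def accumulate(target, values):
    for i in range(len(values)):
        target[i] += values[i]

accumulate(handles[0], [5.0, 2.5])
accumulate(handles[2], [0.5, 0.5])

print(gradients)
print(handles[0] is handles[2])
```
[5.5, 3.0]
True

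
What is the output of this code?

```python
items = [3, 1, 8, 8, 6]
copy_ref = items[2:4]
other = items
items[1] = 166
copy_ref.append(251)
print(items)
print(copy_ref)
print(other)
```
[3, 166, 8, 8, 6]
[8, 8, 251]
[3, 166, 8, 8, 6]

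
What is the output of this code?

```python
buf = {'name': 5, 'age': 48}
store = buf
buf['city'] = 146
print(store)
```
{'name': 5, 'age': 48, 'city': 146}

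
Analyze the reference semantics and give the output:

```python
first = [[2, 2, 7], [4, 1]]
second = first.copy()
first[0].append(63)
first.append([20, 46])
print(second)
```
[[2, 2, 7, 63], [4, 1]]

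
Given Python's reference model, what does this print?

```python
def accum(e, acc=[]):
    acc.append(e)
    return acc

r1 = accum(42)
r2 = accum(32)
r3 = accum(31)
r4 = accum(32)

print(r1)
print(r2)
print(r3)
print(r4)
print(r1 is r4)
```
[42, 32, 31, 32]
[42, 32, 31, 32]
[42, 32, 31, 32]
[42, 32, 31, 32]
True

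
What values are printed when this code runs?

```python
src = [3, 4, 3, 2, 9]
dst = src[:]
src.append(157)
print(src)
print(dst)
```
[3, 4, 3, 2, 9, 157]
[3, 4, 3, 2, 9]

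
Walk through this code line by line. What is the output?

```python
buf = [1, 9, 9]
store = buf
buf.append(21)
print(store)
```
[1, 9, 9, 21]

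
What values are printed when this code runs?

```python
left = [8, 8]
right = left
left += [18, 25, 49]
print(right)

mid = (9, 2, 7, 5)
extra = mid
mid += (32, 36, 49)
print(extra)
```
[8, 8, 18, 25, 49]
(9, 2, 7, 5)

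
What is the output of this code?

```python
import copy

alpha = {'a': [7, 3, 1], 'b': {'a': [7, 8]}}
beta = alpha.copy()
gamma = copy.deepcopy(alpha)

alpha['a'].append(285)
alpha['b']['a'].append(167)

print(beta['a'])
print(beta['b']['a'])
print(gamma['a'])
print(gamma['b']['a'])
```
[7, 3, 1, 285]
[7, 8, 167]
[7, 3, 1]
[7, 8]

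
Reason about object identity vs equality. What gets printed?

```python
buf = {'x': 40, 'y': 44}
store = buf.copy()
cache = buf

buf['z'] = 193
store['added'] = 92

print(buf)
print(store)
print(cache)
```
{'x': 40, 'y': 44, 'z': 193}
{'x': 40, 'y': 44, 'added': 92}
{'x': 40, 'y': 44, 'z': 193}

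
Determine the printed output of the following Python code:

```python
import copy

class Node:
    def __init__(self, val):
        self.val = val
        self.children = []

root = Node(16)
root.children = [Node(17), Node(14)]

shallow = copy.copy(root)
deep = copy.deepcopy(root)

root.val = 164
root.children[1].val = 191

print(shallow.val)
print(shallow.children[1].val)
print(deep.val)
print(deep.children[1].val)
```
16
191
16
14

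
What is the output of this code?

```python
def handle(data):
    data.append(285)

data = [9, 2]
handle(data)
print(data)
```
[9, 2, 285]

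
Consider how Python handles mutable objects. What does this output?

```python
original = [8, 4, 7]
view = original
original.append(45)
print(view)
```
[8, 4, 7, 45]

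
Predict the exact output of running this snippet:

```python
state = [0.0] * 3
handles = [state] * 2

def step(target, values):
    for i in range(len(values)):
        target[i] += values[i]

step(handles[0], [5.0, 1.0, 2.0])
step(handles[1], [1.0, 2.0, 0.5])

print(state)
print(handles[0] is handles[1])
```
[6.0, 3.0, 2.5]
True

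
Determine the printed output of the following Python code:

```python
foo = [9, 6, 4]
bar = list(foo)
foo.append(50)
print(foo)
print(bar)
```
[9, 6, 4, 50]
[9, 6, 4]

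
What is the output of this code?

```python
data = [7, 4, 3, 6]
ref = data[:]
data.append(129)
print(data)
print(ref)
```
[7, 4, 3, 6, 129]
[7, 4, 3, 6]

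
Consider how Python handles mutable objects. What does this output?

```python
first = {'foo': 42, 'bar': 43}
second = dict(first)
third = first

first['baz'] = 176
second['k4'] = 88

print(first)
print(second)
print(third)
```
{'foo': 42, 'bar': 43, 'baz': 176}
{'foo': 42, 'bar': 43, 'k4': 88}
{'foo': 42, 'bar': 43, 'baz': 176}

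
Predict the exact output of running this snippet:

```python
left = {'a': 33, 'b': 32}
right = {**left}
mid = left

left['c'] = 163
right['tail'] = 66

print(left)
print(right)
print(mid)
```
{'a': 33, 'b': 32, 'c': 163}
{'a': 33, 'b': 32, 'tail': 66}
{'a': 33, 'b': 32, 'c': 163}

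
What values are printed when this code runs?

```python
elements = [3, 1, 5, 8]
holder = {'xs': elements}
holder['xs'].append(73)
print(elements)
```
[3, 1, 5, 8, 73]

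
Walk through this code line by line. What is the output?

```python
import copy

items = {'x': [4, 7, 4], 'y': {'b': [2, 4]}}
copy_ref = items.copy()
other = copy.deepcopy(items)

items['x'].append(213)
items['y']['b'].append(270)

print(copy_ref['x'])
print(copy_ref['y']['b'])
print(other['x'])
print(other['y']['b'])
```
[4, 7, 4, 213]
[2, 4, 270]
[4, 7, 4]
[2, 4]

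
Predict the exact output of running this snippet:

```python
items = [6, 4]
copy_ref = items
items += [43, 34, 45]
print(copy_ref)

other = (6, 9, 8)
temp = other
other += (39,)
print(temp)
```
[6, 4, 43, 34, 45]
(6, 9, 8)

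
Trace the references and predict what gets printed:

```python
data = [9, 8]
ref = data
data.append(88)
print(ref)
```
[9, 8, 88]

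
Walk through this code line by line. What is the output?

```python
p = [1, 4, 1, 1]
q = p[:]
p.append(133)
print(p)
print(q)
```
[1, 4, 1, 1, 133]
[1, 4, 1, 1]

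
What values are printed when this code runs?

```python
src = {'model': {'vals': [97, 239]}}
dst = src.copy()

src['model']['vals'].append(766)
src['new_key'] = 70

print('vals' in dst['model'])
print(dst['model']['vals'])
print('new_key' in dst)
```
True
[97, 239, 766]
False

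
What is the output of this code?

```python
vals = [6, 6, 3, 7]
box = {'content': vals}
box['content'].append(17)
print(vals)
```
[6, 6, 3, 7, 17]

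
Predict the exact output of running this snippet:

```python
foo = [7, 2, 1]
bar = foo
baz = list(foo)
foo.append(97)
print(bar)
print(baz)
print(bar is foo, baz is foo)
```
[7, 2, 1, 97]
[7, 2, 1]
True False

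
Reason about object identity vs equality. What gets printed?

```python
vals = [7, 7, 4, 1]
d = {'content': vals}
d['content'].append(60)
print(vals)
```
[7, 7, 4, 1, 60]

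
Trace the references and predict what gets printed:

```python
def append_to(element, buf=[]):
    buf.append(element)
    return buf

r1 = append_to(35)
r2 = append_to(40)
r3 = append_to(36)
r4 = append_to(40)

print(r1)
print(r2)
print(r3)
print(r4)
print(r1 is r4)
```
[35, 40, 36, 40]
[35, 40, 36, 40]
[35, 40, 36, 40]
[35, 40, 36, 40]
True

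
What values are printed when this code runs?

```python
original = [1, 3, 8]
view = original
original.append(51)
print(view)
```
[1, 3, 8, 51]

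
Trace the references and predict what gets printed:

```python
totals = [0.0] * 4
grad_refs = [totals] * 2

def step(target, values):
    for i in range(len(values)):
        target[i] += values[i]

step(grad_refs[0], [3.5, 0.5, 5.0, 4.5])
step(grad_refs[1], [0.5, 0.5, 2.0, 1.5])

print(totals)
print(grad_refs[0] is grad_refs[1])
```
[4.0, 1.0, 7.0, 6.0]
True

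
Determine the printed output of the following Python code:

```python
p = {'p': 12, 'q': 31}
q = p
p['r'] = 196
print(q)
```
{'p': 12, 'q': 31, 'r': 196}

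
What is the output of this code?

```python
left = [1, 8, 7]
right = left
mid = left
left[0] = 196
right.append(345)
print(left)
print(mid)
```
[196, 8, 7, 345]
[196, 8, 7, 345]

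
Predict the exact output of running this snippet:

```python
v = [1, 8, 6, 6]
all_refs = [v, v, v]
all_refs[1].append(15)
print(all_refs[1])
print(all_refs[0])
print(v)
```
[1, 8, 6, 6, 15]
[1, 8, 6, 6, 15]
[1, 8, 6, 6, 15]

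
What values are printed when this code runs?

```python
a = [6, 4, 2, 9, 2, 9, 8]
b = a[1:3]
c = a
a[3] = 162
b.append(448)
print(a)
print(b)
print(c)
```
[6, 4, 2, 162, 2, 9, 8]
[4, 2, 448]
[6, 4, 2, 162, 2, 9, 8]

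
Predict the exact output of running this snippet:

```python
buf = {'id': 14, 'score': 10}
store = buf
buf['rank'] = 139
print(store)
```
{'id': 14, 'score': 10, 'rank': 139}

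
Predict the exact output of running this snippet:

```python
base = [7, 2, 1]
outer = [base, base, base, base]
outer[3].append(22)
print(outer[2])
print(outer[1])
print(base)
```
[7, 2, 1, 22]
[7, 2, 1, 22]
[7, 2, 1, 22]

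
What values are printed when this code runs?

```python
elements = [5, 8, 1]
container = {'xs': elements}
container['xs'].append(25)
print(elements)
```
[5, 8, 1, 25]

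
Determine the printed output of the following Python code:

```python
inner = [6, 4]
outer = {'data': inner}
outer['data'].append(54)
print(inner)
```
[6, 4, 54]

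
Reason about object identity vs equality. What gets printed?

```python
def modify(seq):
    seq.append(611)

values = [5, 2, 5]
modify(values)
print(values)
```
[5, 2, 5, 611]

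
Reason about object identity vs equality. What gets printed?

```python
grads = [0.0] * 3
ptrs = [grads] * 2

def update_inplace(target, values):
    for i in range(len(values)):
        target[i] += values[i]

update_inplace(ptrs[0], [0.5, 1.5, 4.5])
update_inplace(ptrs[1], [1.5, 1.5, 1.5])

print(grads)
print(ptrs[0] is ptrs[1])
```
[2.0, 3.0, 6.0]
True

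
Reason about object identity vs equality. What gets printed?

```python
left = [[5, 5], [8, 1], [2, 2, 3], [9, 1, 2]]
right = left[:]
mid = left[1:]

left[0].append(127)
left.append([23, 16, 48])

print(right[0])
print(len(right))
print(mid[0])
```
[5, 5, 127]
4
[8, 1]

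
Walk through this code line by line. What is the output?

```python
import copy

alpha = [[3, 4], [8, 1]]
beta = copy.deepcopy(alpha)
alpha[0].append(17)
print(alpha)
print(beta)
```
[[3, 4, 17], [8, 1]]
[[3, 4], [8, 1]]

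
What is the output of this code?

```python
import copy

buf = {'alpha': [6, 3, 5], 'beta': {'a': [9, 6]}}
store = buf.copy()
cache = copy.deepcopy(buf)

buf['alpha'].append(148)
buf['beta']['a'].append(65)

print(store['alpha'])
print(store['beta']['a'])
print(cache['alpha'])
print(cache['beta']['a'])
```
[6, 3, 5, 148]
[9, 6, 65]
[6, 3, 5]
[9, 6]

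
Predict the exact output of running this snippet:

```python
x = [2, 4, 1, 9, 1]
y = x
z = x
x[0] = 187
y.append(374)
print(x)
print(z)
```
[187, 4, 1, 9, 1, 374]
[187, 4, 1, 9, 1, 374]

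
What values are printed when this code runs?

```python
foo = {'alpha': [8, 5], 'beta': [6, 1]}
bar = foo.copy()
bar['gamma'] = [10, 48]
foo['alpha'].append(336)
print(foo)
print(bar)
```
{'alpha': [8, 5, 336], 'beta': [6, 1]}
{'alpha': [8, 5, 336], 'beta': [6, 1], 'gamma': [10, 48]}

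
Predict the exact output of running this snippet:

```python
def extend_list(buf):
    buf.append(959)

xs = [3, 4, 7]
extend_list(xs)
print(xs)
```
[3, 4, 7, 959]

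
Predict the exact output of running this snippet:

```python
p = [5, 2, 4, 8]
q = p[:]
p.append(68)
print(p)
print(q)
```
[5, 2, 4, 8, 68]
[5, 2, 4, 8]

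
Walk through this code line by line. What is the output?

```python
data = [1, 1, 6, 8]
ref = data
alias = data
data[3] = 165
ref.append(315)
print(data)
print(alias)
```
[1, 1, 6, 165, 315]
[1, 1, 6, 165, 315]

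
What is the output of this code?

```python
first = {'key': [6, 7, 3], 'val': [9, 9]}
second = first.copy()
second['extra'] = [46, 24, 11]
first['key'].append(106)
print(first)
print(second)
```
{'key': [6, 7, 3, 106], 'val': [9, 9]}
{'key': [6, 7, 3, 106], 'val': [9, 9], 'extra': [46, 24, 11]}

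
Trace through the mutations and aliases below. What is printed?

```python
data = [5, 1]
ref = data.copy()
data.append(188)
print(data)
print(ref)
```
[5, 1, 188]
[5, 1]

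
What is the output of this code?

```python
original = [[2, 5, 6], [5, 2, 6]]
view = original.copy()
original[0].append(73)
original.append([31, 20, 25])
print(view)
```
[[2, 5, 6, 73], [5, 2, 6]]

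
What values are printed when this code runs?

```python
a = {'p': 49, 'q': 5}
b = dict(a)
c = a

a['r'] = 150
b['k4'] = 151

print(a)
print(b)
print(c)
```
{'p': 49, 'q': 5, 'r': 150}
{'p': 49, 'q': 5, 'k4': 151}
{'p': 49, 'q': 5, 'r': 150}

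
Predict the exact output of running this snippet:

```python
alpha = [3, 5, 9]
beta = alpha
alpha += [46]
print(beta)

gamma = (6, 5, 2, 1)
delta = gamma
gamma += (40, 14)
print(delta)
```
[3, 5, 9, 46]
(6, 5, 2, 1)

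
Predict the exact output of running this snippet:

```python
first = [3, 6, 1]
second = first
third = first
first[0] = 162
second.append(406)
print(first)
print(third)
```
[162, 6, 1, 406]
[162, 6, 1, 406]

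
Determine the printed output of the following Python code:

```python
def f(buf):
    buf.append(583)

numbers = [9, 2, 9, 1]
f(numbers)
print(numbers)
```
[9, 2, 9, 1, 583]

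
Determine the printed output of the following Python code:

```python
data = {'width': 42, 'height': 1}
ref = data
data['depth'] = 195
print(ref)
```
{'width': 42, 'height': 1, 'depth': 195}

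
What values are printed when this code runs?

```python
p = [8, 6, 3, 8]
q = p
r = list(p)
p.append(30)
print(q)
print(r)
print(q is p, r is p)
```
[8, 6, 3, 8, 30]
[8, 6, 3, 8]
True False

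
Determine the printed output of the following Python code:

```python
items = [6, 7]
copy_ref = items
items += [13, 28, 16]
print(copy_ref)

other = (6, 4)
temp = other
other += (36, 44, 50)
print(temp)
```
[6, 7, 13, 28, 16]
(6, 4)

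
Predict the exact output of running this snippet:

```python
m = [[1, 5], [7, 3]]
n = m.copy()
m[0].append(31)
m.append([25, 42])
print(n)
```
[[1, 5, 31], [7, 3]]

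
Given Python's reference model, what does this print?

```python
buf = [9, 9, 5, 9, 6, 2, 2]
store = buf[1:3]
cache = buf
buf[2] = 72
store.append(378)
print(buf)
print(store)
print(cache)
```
[9, 9, 72, 9, 6, 2, 2]
[9, 5, 378]
[9, 9, 72, 9, 6, 2, 2]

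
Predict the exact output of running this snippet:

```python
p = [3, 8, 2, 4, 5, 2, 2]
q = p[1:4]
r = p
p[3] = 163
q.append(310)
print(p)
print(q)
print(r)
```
[3, 8, 2, 163, 5, 2, 2]
[8, 2, 4, 310]
[3, 8, 2, 163, 5, 2, 2]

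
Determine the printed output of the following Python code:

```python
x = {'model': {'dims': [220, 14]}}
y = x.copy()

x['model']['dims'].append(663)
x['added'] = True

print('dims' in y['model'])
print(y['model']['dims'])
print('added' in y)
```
True
[220, 14, 663]
False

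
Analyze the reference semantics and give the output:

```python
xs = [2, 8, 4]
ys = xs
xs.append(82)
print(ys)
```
[2, 8, 4, 82]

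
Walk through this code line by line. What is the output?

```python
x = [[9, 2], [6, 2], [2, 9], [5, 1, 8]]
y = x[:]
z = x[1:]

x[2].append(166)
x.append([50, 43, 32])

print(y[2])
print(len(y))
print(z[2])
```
[2, 9, 166]
4
[5, 1, 8]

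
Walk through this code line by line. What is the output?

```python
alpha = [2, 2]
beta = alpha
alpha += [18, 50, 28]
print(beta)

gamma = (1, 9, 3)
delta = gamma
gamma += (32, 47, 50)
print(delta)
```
[2, 2, 18, 50, 28]
(1, 9, 3)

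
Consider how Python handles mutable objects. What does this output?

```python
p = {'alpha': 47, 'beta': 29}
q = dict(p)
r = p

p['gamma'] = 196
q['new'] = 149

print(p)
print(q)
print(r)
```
{'alpha': 47, 'beta': 29, 'gamma': 196}
{'alpha': 47, 'beta': 29, 'new': 149}
{'alpha': 47, 'beta': 29, 'gamma': 196}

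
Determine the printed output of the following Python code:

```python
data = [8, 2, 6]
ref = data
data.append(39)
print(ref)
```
[8, 2, 6, 39]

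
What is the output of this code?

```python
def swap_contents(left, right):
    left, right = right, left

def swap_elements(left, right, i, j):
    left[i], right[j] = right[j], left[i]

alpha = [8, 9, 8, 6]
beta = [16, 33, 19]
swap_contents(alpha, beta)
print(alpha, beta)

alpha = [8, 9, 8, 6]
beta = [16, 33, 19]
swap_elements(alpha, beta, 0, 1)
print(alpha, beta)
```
[8, 9, 8, 6] [16, 33, 19]
[33, 9, 8, 6] [16, 8, 19]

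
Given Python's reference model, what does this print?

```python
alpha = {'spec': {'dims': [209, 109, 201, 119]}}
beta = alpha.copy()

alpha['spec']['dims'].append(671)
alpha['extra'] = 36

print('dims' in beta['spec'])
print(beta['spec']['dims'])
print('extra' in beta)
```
True
[209, 109, 201, 119, 671]
False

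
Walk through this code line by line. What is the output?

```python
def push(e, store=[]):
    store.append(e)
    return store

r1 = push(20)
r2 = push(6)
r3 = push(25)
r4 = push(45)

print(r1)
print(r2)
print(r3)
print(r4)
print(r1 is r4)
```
[20, 6, 25, 45]
[20, 6, 25, 45]
[20, 6, 25, 45]
[20, 6, 25, 45]
True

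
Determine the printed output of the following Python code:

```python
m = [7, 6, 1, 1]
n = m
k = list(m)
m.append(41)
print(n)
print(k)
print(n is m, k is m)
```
[7, 6, 1, 1, 41]
[7, 6, 1, 1]
True False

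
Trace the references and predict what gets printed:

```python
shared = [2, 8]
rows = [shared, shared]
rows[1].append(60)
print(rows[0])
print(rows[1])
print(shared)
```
[2, 8, 60]
[2, 8, 60]
[2, 8, 60]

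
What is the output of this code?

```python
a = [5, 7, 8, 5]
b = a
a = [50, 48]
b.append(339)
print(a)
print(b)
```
[50, 48]
[5, 7, 8, 5, 339]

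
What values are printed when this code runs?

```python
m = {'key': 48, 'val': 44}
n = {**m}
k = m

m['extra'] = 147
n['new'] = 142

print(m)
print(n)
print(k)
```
{'key': 48, 'val': 44, 'extra': 147}
{'key': 48, 'val': 44, 'new': 142}
{'key': 48, 'val': 44, 'extra': 147}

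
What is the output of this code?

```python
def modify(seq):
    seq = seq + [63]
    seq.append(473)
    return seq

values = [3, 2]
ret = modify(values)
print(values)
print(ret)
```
[3, 2]
[3, 2, 63, 473]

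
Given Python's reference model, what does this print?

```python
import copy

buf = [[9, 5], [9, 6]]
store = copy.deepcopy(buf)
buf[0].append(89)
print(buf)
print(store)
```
[[9, 5, 89], [9, 6]]
[[9, 5], [9, 6]]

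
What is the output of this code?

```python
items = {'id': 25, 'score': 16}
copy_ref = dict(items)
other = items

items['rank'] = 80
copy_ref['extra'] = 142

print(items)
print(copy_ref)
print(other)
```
{'id': 25, 'score': 16, 'rank': 80}
{'id': 25, 'score': 16, 'extra': 142}
{'id': 25, 'score': 16, 'rank': 80}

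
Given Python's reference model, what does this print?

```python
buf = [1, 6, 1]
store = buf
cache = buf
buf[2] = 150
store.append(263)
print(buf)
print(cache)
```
[1, 6, 150, 263]
[1, 6, 150, 263]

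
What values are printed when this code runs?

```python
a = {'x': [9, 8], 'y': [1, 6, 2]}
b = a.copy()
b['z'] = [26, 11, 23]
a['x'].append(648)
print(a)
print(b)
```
{'x': [9, 8, 648], 'y': [1, 6, 2]}
{'x': [9, 8, 648], 'y': [1, 6, 2], 'z': [26, 11, 23]}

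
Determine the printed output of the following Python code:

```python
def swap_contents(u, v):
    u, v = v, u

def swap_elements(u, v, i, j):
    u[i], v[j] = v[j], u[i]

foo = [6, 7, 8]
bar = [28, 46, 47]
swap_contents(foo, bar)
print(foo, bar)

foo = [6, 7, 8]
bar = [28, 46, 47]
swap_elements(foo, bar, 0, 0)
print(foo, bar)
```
[6, 7, 8] [28, 46, 47]
[28, 7, 8] [6, 46, 47]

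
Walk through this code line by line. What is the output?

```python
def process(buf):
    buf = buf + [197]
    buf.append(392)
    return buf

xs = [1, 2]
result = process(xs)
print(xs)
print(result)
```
[1, 2]
[1, 2, 197, 392]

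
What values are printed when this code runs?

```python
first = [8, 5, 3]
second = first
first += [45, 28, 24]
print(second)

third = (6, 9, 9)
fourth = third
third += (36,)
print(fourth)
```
[8, 5, 3, 45, 28, 24]
(6, 9, 9)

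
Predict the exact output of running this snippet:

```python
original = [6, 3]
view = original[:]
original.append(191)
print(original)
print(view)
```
[6, 3, 191]
[6, 3]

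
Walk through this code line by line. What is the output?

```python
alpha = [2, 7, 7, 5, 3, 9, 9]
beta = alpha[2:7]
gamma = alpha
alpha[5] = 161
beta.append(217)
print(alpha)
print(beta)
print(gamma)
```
[2, 7, 7, 5, 3, 161, 9]
[7, 5, 3, 9, 9, 217]
[2, 7, 7, 5, 3, 161, 9]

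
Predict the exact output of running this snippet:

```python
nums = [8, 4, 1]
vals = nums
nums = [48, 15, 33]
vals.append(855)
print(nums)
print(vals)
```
[48, 15, 33]
[8, 4, 1, 855]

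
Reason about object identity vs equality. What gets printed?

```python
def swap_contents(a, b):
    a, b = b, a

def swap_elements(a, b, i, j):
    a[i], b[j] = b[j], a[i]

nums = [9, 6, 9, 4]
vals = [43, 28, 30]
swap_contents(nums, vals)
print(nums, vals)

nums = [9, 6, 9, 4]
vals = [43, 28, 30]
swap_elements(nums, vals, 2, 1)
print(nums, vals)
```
[9, 6, 9, 4] [43, 28, 30]
[9, 6, 28, 4] [43, 9, 30]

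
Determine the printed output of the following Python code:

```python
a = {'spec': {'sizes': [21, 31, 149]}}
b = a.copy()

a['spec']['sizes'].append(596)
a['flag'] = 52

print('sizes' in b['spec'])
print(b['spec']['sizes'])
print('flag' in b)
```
True
[21, 31, 149, 596]
False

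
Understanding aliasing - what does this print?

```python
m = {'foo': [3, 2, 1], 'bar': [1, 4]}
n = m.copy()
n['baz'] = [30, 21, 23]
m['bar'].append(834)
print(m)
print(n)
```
{'foo': [3, 2, 1], 'bar': [1, 4, 834]}
{'foo': [3, 2, 1], 'bar': [1, 4, 834], 'baz': [30, 21, 23]}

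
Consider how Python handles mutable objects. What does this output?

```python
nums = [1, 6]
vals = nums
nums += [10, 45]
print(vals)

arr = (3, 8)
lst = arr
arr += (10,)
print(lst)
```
[1, 6, 10, 45]
(3, 8)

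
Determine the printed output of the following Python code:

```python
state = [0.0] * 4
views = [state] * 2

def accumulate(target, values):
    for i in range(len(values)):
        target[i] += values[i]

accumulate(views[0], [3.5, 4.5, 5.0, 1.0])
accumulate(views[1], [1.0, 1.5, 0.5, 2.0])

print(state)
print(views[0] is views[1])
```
[4.5, 6.0, 5.5, 3.0]
True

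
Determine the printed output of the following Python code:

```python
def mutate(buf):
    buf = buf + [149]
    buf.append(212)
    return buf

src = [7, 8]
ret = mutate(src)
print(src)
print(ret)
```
[7, 8]
[7, 8, 149, 212]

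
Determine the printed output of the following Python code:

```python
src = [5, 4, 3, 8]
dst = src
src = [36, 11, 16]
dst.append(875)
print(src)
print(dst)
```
[36, 11, 16]
[5, 4, 3, 8, 875]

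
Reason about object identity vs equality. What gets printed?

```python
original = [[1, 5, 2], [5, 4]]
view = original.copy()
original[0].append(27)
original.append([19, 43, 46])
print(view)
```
[[1, 5, 2, 27], [5, 4]]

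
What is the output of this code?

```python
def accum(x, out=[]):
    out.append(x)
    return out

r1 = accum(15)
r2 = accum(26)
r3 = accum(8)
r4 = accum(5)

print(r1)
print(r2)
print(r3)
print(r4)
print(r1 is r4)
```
[15, 26, 8, 5]
[15, 26, 8, 5]
[15, 26, 8, 5]
[15, 26, 8, 5]
True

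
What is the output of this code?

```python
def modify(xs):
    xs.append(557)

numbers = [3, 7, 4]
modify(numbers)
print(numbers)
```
[3, 7, 4, 557]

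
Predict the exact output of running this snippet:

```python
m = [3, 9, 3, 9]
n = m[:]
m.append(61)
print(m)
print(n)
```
[3, 9, 3, 9, 61]
[3, 9, 3, 9]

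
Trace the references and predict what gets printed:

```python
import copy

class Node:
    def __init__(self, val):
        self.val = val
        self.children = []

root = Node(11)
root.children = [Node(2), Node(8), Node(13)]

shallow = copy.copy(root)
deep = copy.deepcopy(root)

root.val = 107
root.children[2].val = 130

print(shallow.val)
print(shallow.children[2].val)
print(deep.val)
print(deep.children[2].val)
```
11
130
11
13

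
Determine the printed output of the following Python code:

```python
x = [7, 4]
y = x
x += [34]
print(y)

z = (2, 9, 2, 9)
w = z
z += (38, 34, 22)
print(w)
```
[7, 4, 34]
(2, 9, 2, 9)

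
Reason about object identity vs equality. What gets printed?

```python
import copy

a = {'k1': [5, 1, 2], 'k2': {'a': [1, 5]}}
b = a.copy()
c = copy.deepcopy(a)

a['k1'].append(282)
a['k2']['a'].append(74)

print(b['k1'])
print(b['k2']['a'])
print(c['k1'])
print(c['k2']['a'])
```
[5, 1, 2, 282]
[1, 5, 74]
[5, 1, 2]
[1, 5]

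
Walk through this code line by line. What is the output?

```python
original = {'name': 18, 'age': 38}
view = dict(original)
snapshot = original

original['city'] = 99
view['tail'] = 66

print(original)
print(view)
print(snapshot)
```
{'name': 18, 'age': 38, 'city': 99}
{'name': 18, 'age': 38, 'tail': 66}
{'name': 18, 'age': 38, 'city': 99}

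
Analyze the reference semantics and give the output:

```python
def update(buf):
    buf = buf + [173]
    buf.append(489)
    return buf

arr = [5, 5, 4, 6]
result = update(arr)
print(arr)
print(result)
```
[5, 5, 4, 6]
[5, 5, 4, 6, 173, 489]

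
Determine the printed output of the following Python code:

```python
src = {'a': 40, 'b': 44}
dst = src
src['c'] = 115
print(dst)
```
{'a': 40, 'b': 44, 'c': 115}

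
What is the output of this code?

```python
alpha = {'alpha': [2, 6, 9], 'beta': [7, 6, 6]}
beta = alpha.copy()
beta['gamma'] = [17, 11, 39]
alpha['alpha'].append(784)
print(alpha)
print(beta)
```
{'alpha': [2, 6, 9, 784], 'beta': [7, 6, 6]}
{'alpha': [2, 6, 9, 784], 'beta': [7, 6, 6], 'gamma': [17, 11, 39]}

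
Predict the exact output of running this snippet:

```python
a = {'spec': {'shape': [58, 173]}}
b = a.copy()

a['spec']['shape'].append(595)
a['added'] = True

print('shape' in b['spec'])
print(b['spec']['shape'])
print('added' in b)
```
True
[58, 173, 595]
False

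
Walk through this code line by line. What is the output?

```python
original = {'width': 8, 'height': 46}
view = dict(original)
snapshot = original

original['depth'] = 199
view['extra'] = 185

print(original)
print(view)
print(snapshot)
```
{'width': 8, 'height': 46, 'depth': 199}
{'width': 8, 'height': 46, 'extra': 185}
{'width': 8, 'height': 46, 'depth': 199}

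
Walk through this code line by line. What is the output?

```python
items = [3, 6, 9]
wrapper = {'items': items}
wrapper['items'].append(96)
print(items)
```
[3, 6, 9, 96]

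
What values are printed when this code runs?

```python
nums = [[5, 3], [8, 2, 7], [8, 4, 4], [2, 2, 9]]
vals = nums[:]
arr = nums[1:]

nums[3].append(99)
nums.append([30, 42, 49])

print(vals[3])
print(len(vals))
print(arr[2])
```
[2, 2, 9, 99]
4
[2, 2, 9, 99]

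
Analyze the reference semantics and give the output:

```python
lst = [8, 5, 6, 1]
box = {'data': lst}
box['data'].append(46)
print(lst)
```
[8, 5, 6, 1, 46]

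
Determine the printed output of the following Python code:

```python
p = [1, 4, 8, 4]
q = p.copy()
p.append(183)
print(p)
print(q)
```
[1, 4, 8, 4, 183]
[1, 4, 8, 4]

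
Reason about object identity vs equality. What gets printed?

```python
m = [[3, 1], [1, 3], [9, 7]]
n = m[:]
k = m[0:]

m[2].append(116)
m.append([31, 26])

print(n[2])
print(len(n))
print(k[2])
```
[9, 7, 116]
3
[9, 7, 116]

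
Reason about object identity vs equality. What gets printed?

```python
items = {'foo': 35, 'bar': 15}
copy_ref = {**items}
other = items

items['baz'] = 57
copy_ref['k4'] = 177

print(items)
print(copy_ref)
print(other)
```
{'foo': 35, 'bar': 15, 'baz': 57}
{'foo': 35, 'bar': 15, 'k4': 177}
{'foo': 35, 'bar': 15, 'baz': 57}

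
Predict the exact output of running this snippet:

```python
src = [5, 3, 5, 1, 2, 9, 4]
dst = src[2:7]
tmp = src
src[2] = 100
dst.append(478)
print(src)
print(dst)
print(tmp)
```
[5, 3, 100, 1, 2, 9, 4]
[5, 1, 2, 9, 4, 478]
[5, 3, 100, 1, 2, 9, 4]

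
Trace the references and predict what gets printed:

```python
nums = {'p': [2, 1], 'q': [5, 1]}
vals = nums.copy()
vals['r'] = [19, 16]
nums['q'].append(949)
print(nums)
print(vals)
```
{'p': [2, 1], 'q': [5, 1, 949]}
{'p': [2, 1], 'q': [5, 1, 949], 'r': [19, 16]}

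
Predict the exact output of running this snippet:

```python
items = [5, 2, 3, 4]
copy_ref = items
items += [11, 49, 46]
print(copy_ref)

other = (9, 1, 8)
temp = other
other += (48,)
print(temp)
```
[5, 2, 3, 4, 11, 49, 46]
(9, 1, 8)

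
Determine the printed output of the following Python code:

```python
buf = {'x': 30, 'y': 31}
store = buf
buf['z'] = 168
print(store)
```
{'x': 30, 'y': 31, 'z': 168}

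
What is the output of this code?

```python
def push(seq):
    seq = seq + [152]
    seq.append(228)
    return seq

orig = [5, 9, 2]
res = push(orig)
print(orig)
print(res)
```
[5, 9, 2]
[5, 9, 2, 152, 228]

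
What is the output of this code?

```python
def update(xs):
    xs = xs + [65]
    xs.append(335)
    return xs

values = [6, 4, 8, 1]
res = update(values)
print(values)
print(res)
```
[6, 4, 8, 1]
[6, 4, 8, 1, 65, 335]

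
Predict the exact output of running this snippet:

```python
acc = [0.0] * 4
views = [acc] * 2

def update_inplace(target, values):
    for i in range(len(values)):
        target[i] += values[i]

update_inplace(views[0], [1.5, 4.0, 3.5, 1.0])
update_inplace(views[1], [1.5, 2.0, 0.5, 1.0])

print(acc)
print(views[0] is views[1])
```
[3.0, 6.0, 4.0, 2.0]
True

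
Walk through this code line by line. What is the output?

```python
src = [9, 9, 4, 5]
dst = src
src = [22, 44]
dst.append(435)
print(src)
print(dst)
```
[22, 44]
[9, 9, 4, 5, 435]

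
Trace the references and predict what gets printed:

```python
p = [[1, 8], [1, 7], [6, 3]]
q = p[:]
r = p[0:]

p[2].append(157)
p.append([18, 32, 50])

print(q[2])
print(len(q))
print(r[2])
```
[6, 3, 157]
3
[6, 3, 157]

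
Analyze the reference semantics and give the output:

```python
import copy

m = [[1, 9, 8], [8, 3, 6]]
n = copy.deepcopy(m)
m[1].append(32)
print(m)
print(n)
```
[[1, 9, 8], [8, 3, 6, 32]]
[[1, 9, 8], [8, 3, 6]]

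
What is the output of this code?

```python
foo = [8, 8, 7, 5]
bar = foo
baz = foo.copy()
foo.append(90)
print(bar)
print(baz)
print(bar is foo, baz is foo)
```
[8, 8, 7, 5, 90]
[8, 8, 7, 5]
True False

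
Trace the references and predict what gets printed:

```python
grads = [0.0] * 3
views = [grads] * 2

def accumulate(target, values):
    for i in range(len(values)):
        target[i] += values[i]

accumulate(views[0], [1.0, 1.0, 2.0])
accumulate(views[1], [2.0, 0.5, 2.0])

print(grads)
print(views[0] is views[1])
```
[3.0, 1.5, 4.0]
True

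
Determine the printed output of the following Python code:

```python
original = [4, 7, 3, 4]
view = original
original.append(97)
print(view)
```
[4, 7, 3, 4, 97]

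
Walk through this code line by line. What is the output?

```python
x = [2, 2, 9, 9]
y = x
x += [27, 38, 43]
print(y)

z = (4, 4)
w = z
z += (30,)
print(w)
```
[2, 2, 9, 9, 27, 38, 43]
(4, 4)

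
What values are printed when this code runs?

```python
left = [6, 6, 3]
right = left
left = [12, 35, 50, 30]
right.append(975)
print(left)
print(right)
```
[12, 35, 50, 30]
[6, 6, 3, 975]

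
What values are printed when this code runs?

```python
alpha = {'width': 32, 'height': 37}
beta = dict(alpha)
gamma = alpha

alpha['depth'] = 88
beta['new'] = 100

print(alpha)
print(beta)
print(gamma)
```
{'width': 32, 'height': 37, 'depth': 88}
{'width': 32, 'height': 37, 'new': 100}
{'width': 32, 'height': 37, 'depth': 88}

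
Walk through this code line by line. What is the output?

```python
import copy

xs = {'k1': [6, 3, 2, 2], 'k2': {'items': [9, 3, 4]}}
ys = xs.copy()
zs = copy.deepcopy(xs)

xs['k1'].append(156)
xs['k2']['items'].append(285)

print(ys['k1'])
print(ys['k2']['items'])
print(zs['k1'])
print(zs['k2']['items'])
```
[6, 3, 2, 2, 156]
[9, 3, 4, 285]
[6, 3, 2, 2]
[9, 3, 4]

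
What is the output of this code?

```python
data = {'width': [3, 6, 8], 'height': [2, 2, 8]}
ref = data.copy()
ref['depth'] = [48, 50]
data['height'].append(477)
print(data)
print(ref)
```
{'width': [3, 6, 8], 'height': [2, 2, 8, 477]}
{'width': [3, 6, 8], 'height': [2, 2, 8, 477], 'depth': [48, 50]}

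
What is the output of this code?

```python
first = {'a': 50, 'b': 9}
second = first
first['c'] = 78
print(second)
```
{'a': 50, 'b': 9, 'c': 78}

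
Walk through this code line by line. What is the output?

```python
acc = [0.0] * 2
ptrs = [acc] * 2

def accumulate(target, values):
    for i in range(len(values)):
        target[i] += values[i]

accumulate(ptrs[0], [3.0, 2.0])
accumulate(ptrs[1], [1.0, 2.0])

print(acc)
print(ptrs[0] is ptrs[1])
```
[4.0, 4.0]
True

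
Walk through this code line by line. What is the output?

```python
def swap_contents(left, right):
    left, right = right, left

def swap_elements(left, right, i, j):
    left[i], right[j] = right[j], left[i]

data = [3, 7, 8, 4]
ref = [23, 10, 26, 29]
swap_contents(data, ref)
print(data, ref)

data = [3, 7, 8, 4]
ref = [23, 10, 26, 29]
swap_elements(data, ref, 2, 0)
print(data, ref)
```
[3, 7, 8, 4] [23, 10, 26, 29]
[3, 7, 23, 4] [8, 10, 26, 29]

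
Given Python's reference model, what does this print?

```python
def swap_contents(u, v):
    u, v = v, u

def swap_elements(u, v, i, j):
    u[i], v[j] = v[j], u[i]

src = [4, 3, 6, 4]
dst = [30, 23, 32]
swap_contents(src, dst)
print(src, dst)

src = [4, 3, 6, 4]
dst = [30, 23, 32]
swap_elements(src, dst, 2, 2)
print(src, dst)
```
[4, 3, 6, 4] [30, 23, 32]
[4, 3, 32, 4] [30, 23, 6]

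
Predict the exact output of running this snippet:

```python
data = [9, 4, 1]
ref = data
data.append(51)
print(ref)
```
[9, 4, 1, 51]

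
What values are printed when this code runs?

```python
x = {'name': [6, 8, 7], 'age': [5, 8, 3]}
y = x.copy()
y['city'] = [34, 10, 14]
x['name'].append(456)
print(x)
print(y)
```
{'name': [6, 8, 7, 456], 'age': [5, 8, 3]}
{'name': [6, 8, 7, 456], 'age': [5, 8, 3], 'city': [34, 10, 14]}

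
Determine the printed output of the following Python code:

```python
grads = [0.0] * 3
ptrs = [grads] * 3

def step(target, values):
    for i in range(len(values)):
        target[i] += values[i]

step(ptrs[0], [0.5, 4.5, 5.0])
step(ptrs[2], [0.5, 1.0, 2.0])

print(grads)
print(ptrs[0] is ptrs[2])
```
[1.0, 5.5, 7.0]
True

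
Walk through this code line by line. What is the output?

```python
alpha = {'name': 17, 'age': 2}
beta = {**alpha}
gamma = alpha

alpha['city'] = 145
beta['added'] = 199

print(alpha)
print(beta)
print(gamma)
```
{'name': 17, 'age': 2, 'city': 145}
{'name': 17, 'age': 2, 'added': 199}
{'name': 17, 'age': 2, 'city': 145}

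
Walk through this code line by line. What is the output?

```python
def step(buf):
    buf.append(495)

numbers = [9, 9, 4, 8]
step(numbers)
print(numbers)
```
[9, 9, 4, 8, 495]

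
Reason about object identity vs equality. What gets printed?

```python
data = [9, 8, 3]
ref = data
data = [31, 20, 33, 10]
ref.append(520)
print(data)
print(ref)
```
[31, 20, 33, 10]
[9, 8, 3, 520]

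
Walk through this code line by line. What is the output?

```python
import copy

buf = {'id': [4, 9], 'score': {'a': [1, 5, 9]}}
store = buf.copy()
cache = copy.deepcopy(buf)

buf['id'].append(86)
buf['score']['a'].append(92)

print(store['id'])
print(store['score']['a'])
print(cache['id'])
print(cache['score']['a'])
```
[4, 9, 86]
[1, 5, 9, 92]
[4, 9]
[1, 5, 9]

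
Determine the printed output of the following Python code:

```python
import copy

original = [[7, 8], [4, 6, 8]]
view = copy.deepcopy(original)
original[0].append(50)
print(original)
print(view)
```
[[7, 8, 50], [4, 6, 8]]
[[7, 8], [4, 6, 8]]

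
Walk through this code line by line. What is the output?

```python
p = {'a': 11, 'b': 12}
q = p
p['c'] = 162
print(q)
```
{'a': 11, 'b': 12, 'c': 162}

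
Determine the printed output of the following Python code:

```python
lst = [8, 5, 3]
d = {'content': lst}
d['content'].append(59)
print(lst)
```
[8, 5, 3, 59]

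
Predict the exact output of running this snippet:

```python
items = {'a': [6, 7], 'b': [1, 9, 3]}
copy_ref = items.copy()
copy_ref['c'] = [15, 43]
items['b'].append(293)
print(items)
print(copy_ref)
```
{'a': [6, 7], 'b': [1, 9, 3, 293]}
{'a': [6, 7], 'b': [1, 9, 3, 293], 'c': [15, 43]}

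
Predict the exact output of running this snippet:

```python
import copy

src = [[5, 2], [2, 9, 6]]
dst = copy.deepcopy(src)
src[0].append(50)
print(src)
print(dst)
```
[[5, 2, 50], [2, 9, 6]]
[[5, 2], [2, 9, 6]]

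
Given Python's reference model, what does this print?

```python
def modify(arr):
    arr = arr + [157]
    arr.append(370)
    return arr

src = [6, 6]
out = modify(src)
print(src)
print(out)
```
[6, 6]
[6, 6, 157, 370]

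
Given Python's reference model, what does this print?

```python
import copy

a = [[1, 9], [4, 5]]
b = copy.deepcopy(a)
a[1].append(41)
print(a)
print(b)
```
[[1, 9], [4, 5, 41]]
[[1, 9], [4, 5]]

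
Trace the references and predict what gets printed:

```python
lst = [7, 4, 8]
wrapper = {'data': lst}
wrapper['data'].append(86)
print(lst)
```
[7, 4, 8, 86]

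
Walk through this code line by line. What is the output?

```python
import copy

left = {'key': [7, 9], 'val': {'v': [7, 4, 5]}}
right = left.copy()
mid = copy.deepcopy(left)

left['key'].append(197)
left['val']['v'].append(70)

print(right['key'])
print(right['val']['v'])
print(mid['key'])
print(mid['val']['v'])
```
[7, 9, 197]
[7, 4, 5, 70]
[7, 9]
[7, 4, 5]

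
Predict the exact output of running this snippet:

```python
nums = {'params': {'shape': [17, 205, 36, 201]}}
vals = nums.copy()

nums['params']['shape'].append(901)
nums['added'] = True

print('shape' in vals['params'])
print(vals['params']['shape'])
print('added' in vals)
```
True
[17, 205, 36, 201, 901]
False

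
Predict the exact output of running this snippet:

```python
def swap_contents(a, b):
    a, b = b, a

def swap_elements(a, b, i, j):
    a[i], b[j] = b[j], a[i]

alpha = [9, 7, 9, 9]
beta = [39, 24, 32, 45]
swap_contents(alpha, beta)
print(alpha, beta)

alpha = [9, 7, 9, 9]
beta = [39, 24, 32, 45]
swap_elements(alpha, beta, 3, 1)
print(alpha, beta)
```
[9, 7, 9, 9] [39, 24, 32, 45]
[9, 7, 9, 24] [39, 9, 32, 45]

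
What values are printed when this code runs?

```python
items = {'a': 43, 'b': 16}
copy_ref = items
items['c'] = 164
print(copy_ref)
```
{'a': 43, 'b': 16, 'c': 164}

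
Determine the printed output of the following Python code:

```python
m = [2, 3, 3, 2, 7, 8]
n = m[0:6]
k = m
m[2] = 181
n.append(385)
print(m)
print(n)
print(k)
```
[2, 3, 181, 2, 7, 8]
[2, 3, 3, 2, 7, 8, 385]
[2, 3, 181, 2, 7, 8]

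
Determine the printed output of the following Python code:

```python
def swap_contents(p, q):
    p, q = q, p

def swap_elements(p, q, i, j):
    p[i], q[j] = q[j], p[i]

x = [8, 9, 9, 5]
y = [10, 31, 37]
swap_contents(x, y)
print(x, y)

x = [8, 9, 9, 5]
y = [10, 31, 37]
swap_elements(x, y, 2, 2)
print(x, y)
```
[8, 9, 9, 5] [10, 31, 37]
[8, 9, 37, 5] [10, 31, 9]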